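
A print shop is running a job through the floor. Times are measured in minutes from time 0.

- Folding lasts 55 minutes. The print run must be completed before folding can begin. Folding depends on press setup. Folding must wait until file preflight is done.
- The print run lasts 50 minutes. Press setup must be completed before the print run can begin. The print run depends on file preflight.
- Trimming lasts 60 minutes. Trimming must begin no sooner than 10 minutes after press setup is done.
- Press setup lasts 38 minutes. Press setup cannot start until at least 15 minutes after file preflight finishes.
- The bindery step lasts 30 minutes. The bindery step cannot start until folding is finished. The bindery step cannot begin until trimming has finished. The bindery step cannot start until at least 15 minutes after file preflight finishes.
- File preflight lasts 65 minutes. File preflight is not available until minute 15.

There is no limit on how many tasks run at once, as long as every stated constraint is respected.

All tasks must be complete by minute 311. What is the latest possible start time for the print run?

176

The bindery step must finish by minute 311; it takes 30 minutes, so it must start by 311 − 30 = minute 281.
Folding has to be done before the bindery step (must start by minute 281). That means finishing by minute 281, i.e. starting by 281 − 55 = minute 226.
Since folding (must start by minute 226) depends on it, the print run must finish by minute 226. Backing off its 50-minute duration gives a latest start of minute 176.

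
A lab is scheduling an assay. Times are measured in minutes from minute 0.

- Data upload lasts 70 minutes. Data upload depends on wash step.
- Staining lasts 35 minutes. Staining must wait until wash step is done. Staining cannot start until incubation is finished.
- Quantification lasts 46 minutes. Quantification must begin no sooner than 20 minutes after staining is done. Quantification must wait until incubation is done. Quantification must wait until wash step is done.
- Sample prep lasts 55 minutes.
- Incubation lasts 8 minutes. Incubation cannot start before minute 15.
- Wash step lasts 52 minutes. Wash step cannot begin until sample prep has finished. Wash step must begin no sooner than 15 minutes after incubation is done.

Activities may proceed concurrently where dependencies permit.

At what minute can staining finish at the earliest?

Incubation cannot begin until its own release at minute 15. It runs from minute 15 to 15 + 8 = minute 23.
Sample prep has no prerequisites, so it starts at minute 0 and finishes at minute 55.
Wash step has to wait for sample prep (finishes minute 55); incubation (finishes minute 23, plus 15-minute gap → minute 38). The latest of these is minute 55, so wash step runs minute 55 to 55 + 52 = minute 107.
Staining has to wait for wash step (finishes minute 107); incubation (finishes minute 23). The latest of these is minute 107, so staining runs minute 107 to 107 + 35 = minute 142.

142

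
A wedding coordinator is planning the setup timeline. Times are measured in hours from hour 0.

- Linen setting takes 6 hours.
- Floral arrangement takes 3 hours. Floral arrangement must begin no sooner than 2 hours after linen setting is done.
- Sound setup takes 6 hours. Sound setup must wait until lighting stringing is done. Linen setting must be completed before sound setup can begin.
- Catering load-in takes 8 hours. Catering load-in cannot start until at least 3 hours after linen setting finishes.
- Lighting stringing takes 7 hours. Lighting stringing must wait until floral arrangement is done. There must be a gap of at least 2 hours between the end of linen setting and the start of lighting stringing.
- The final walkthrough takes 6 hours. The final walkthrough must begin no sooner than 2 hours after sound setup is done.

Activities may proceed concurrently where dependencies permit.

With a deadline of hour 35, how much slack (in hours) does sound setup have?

Nothing blocks linen setting, so it runs from hour 0 to hour 6.
Floral arrangement cannot begin until linen setting (finishes hour 6, plus 2-hour gap → hour 8). It runs from hour 8 to 8 + 3 = hour 11.
Lighting stringing has to wait for floral arrangement (finishes hour 11); linen setting (finishes hour 6, plus 2-hour gap → hour 8). The latest of these is hour 11, so lighting stringing runs hour 11 to 11 + 7 = hour 18.
For sound setup: lighting stringing (finishes hour 18); linen setting (finishes hour 6). Taking the maximum gives a start of hour 18, and it finishes at 18 + 6 = hour 24.

Working backward from the deadline:
Nothing follows the final walkthrough; the deadline of hour 35 is its only limit. It must start by 35 − 6 = hour 29.
Sound setup feeds into the final walkthrough (must start by hour 29, minus 2-hour gap → hour 27); so sound setup must finish by hour 27 and therefore start by hour 21.
So sound setup can start as early as hour 18 and as late as hour 21, giving 21 − 18 = 3 hours of slack.

3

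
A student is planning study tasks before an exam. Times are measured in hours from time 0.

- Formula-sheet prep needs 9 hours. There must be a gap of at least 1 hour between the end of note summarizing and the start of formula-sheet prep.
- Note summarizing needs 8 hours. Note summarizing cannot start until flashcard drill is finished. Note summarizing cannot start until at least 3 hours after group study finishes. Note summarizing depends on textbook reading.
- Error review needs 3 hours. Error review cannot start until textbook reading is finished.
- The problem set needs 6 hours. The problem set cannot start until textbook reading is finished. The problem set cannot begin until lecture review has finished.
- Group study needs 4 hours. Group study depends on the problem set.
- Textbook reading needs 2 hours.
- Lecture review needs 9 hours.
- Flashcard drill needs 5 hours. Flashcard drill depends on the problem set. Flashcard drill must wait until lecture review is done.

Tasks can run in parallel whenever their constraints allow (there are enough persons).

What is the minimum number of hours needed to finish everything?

Lecture review has no prerequisites, so it starts at hour 0 and finishes at hour 9.
Textbook reading has no prerequisites, so it starts at hour 0 and finishes at hour 2.
After textbook reading (finishes hour 2), error review can start at hour 2 and finishes at hour 5.
The problem set cannot start until textbook reading (finishes hour 2); lecture review (finishes hour 9). The controlling bound is hour 9, so the problem set finishes at 9 + 6 = hour 15.
Group study waits on the problem set (finishes hour 15), so it starts at hour 15 and finishes at 15 + 4 = hour 19.
Flashcard drill cannot start until the problem set (finishes hour 15); lecture review (finishes hour 9). The controlling bound is hour 15, so flashcard drill finishes at 15 + 5 = hour 20.
Note summarizing cannot start until flashcard drill (finishes hour 20); group study (finishes hour 19, plus 3-hour gap → hour 22); textbook reading (finishes hour 2). The controlling bound is hour 22, so note summarizing finishes at 22 + 8 = hour 30.
Formula-sheet prep cannot begin until note summarizing (finishes hour 30, plus 1-hour gap → hour 31). It runs from hour 31 to 31 + 9 = hour 40.
All tasks are finished once the last one completes. Finish times: Textbook reading at 2, Lecture review at 9, The problem set at 15, Flashcard drill at 20, Error review at 5, Group study at 19, Note summarizing at 30, Formula-sheet prep at 40. The latest is hour 40.

40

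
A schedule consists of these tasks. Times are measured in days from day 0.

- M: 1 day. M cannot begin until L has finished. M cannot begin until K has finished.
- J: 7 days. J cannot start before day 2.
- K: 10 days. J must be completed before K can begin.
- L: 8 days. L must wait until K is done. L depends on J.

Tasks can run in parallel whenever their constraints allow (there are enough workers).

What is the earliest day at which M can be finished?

After its own release at day 2, J can start at day 2 and finishes at day 9.
K cannot begin until J (finishes day 9). It runs from day 9 to 9 + 10 = day 19.
L cannot start until K (finishes day 19); J (finishes day 9). The controlling bound is day 19, so L finishes at 19 + 8 = day 27.
For M: L (finishes day 27); K (finishes day 19). Taking the maximum gives a start of day 27, and it finishes at 27 + 1 = day 28.

28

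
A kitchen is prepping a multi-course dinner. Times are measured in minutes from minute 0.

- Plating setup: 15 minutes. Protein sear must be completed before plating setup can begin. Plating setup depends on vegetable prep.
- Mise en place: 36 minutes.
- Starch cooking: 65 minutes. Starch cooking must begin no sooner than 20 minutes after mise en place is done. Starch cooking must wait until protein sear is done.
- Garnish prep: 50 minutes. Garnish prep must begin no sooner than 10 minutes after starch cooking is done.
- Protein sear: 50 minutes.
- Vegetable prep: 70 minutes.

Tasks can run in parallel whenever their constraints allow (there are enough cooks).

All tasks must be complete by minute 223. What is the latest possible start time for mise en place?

42

To finish by minute 223, garnish prep (duration 50) must start no later than minute 173.
Starch cooking has to be done before garnish prep (must start by minute 173, minus 10-minute gap → minute 163). That means finishing by minute 163, i.e. starting by 163 − 65 = minute 98.
Mise en place has to be done before starch cooking (must start by minute 98, minus 20-minute gap → minute 78). That means finishing by minute 78, i.e. starting by 78 − 36 = minute 42.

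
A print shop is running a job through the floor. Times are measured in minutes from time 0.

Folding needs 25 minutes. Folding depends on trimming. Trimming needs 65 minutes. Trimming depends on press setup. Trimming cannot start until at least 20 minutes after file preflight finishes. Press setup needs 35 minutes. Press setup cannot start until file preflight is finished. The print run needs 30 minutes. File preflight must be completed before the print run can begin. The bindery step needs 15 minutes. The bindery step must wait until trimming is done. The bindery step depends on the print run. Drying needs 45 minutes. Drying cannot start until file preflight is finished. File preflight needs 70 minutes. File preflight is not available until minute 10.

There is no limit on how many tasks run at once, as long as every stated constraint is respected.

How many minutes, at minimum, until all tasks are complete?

File preflight cannot begin until its own release at minute 10. It runs from minute 10 to 10 + 70 = minute 80.
Drying cannot begin until file preflight (finishes minute 80). It runs from minute 80 to 80 + 45 = minute 125.
The print run waits on file preflight (finishes minute 80), so it starts at minute 80 and finishes at 80 + 30 = minute 110.
Press setup cannot begin until file preflight (finishes minute 80). It runs from minute 80 to 80 + 35 = minute 115.
For trimming: press setup (finishes minute 115); file preflight (finishes minute 80, plus 20-minute gap → minute 100). Taking the maximum gives a start of minute 115, and it finishes at 115 + 65 = minute 180.
The bindery step has to wait for trimming (finishes minute 180); the print run (finishes minute 110). The latest of these is minute 180, so the bindery step runs minute 180 to 180 + 15 = minute 195.
Folding waits on trimming (finishes minute 180), so it starts at minute 180 and finishes at 180 + 25 = minute 205.
All tasks are finished once the last one completes. Finish times: File preflight at 80, Press setup at 115, The print run at 110, Drying at 125, Trimming at 180, Folding at 205, The bindery step at 195. The latest is minute 205.

205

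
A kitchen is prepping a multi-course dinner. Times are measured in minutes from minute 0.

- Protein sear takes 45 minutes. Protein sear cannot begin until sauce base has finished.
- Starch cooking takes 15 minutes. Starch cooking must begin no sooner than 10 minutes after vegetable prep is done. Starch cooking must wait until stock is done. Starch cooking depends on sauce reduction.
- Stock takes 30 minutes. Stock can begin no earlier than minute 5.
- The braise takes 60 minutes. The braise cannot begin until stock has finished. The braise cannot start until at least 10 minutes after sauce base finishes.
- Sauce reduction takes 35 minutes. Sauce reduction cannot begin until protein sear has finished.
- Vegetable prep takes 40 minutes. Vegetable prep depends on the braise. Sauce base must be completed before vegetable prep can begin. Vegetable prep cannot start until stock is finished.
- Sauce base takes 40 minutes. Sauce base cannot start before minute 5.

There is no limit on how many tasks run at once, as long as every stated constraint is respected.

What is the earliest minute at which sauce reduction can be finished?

Sauce base cannot begin until its own release at minute 5. It runs from minute 5 to 5 + 40 = minute 45.
Protein sear cannot begin until sauce base (finishes minute 45). It runs from minute 45 to 45 + 45 = minute 90.
After protein sear (finishes minute 90), sauce reduction can start at minute 90 and finishes at minute 125.

125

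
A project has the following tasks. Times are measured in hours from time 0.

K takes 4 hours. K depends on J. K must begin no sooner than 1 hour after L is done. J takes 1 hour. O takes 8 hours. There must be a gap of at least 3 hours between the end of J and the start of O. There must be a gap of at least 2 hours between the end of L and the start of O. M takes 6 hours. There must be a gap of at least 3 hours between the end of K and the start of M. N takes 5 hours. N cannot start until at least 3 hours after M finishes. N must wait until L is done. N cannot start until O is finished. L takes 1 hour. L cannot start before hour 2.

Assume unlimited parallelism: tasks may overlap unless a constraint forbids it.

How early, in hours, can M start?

11

After its own release at hour 2, L can start at hour 2 and finishes at hour 3.
J can start immediately at hour 0; it finishes at hour 1.
K has to wait for J (finishes hour 1); L (finishes hour 3, plus 1-hour gap → hour 4). The latest of these is hour 4, so K runs hour 4 to 4 + 4 = hour 8.
M waits on K (finishes hour 8, plus 3-hour gap → hour 11), so the earliest it can start is hour 11.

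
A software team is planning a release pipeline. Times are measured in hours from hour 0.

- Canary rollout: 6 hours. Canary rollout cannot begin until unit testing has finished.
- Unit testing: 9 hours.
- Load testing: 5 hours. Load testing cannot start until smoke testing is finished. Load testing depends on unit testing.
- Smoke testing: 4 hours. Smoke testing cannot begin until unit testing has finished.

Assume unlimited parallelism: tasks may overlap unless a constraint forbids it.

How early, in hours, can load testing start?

Nothing blocks unit testing, so it runs from hour 0 to hour 9.
Smoke testing cannot begin until unit testing (finishes hour 9). It runs from hour 9 to 9 + 4 = hour 13.
Load testing waits on smoke testing (finishes hour 13); unit testing (finishes hour 9). The latest of these is hour 13, which is the earliest load testing can start.

13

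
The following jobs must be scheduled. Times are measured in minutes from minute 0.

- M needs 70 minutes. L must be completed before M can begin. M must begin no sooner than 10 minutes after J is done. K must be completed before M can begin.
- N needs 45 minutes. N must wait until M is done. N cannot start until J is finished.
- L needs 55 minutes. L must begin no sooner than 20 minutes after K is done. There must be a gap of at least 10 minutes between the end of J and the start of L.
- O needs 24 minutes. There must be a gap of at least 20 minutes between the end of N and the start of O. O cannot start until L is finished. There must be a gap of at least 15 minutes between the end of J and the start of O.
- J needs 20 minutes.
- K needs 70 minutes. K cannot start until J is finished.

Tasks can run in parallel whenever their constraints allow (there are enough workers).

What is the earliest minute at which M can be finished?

J has no prerequisites, so it starts at minute 0 and finishes at minute 20.
K waits on J (finishes minute 20), so it starts at minute 20 and finishes at 20 + 70 = minute 90.
L needs all of K (finishes minute 90, plus 20-minute gap → minute 110); J (finishes minute 20, plus 10-minute gap → minute 30). That puts its earliest start at minute 110; it finishes at 110 + 55 = minute 165.
For M: L (finishes minute 165); J (finishes minute 20, plus 10-minute gap → minute 30); K (finishes minute 90). Taking the maximum gives a start of minute 165, and it finishes at 165 + 70 = minute 235.

235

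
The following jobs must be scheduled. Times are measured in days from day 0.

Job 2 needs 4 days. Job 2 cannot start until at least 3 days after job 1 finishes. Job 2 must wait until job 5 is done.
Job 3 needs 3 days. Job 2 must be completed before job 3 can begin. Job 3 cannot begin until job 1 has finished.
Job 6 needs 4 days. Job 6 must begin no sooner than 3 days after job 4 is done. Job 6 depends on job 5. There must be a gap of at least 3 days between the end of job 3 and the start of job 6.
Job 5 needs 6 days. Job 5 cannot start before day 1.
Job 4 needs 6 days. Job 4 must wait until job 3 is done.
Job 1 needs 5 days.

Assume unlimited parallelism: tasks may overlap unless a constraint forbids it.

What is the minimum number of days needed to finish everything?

Job 5 waits on its own release at day 1, so it starts at day 1 and finishes at 1 + 6 = day 7.
Nothing blocks job 1, so it runs from day 0 to day 5.
Job 2 has to wait for job 1 (finishes day 5, plus 3-day gap → day 8); job 5 (finishes day 7). The latest of these is day 8, so job 2 runs day 8 to 8 + 4 = day 12.
Job 3 cannot start until job 2 (finishes day 12); job 1 (finishes day 5). The controlling bound is day 12, so job 3 finishes at 12 + 3 = day 15.
Job 4 waits on job 3 (finishes day 15), so it starts at day 15 and finishes at 15 + 6 = day 21.
Job 6 has to wait for job 4 (finishes day 21, plus 3-day gap → day 24); job 5 (finishes day 7); job 3 (finishes day 15, plus 3-day gap → day 18). The latest of these is day 24, so job 6 runs day 24 to 24 + 4 = day 28.
All tasks are finished once the last one completes. Finish times: Job 1 at 5, Job 2 at 12, Job 3 at 15, Job 4 at 21, Job 5 at 7, Job 6 at 28. The latest is day 28.

28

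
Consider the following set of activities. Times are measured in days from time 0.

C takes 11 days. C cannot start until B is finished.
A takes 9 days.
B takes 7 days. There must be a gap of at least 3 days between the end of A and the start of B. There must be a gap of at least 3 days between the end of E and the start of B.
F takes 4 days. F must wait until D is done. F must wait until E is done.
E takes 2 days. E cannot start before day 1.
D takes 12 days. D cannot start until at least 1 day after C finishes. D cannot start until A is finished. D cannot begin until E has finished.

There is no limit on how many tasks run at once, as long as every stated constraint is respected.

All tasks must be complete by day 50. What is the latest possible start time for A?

3

F has no dependents, so it just needs to finish by day 50. Starting by 50 − 4 = day 46 achieves that.
D feeds into F (must start by day 46); so D must finish by day 46 and therefore start by day 34.
C has to be done before D (must start by day 34, minus 1-day gap → day 33). That means finishing by day 33, i.e. starting by 33 − 11 = day 22.
B feeds into C (must start by day 22); so B must finish by day 22 and therefore start by day 15.
For A: B (must start by day 15, minus 3-day gap → day 12); D (must start by day 34). The most restrictive is day 12; with a 9-day duration, A must start by day 3.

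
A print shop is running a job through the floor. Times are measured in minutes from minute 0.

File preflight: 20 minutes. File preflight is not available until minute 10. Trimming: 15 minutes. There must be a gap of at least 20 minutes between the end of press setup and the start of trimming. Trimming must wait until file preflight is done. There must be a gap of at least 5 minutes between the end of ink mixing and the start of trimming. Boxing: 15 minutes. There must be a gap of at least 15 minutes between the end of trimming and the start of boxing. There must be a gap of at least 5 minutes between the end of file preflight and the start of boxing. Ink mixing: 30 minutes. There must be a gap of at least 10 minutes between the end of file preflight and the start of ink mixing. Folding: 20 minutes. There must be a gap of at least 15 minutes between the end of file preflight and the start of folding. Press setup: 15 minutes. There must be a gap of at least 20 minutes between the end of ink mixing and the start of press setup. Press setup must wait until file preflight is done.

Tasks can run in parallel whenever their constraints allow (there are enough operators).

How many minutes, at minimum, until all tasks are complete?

After its own release at minute 10, file preflight can start at minute 10 and finishes at minute 30.
Folding cannot begin until file preflight (finishes minute 30, plus 15-minute gap → minute 45). It runs from minute 45 to 45 + 20 = minute 65.
Ink mixing waits on file preflight (finishes minute 30, plus 10-minute gap → minute 40), so it starts at minute 40 and finishes at 40 + 30 = minute 70.
Press setup cannot start until ink mixing (finishes minute 70, plus 20-minute gap → minute 90); file preflight (finishes minute 30). The controlling bound is minute 90, so press setup finishes at 90 + 15 = minute 105.
Trimming has to wait for press setup (finishes minute 105, plus 20-minute gap → minute 125); file preflight (finishes minute 30); ink mixing (finishes minute 70, plus 5-minute gap → minute 75). The latest of these is minute 125, so trimming runs minute 125 to 125 + 15 = minute 140.
Boxing needs all of trimming (finishes minute 140, plus 15-minute gap → minute 155); file preflight (finishes minute 30, plus 5-minute gap → minute 35). That puts its earliest start at minute 155; it finishes at 155 + 15 = minute 170.
All tasks are finished once the last one completes. Finish times: File preflight at 30, Ink mixing at 70, Press setup at 105, Trimming at 140, Folding at 65, Boxing at 170. The latest is minute 170.

170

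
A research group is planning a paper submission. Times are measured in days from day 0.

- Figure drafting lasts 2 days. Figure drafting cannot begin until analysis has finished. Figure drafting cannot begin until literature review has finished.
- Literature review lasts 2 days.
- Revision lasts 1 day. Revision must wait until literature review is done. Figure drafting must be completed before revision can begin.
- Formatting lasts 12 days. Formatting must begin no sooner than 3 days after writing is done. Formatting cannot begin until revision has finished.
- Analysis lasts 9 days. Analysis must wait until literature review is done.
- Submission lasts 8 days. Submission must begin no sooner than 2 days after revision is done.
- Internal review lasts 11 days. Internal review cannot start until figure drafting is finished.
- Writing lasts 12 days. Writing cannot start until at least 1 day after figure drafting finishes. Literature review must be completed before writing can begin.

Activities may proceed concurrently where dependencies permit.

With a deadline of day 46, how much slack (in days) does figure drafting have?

5

Nothing blocks literature review, so it runs from day 0 to day 2.
Analysis cannot begin until literature review (finishes day 2). It runs from day 2 to 2 + 9 = day 11.
Figure drafting cannot start until analysis (finishes day 11); literature review (finishes day 2). The controlling bound is day 11, so figure drafting finishes at 11 + 2 = day 13.

Working backward from the deadline:
To finish by day 46, formatting (duration 12) must start no later than day 34.
Writing has to be done before formatting (must start by day 34, minus 3-day gap → day 31). That means finishing by day 31, i.e. starting by 31 − 12 = day 19.
Internal review must finish by day 46; it takes 11 days, so it must start by 46 − 11 = day 35.
Nothing follows submission; the deadline of day 46 is its only limit. It must start by 46 − 8 = day 38.
Revision has several dependents: formatting (must start by day 34); submission (must start by day 38, minus 2-day gap → day 36). The earliest of those limits is day 34, so revision must start by 34 − 1 = day 33.
Figure drafting has several dependents: writing (must start by day 19, minus 1-day gap → day 18); internal review (must start by day 35); revision (must start by day 33). The earliest of those limits is day 18, so figure drafting must start by 18 − 2 = day 16.
So figure drafting can start as early as day 11 and as late as day 16, giving 16 − 11 = 5 days of slack.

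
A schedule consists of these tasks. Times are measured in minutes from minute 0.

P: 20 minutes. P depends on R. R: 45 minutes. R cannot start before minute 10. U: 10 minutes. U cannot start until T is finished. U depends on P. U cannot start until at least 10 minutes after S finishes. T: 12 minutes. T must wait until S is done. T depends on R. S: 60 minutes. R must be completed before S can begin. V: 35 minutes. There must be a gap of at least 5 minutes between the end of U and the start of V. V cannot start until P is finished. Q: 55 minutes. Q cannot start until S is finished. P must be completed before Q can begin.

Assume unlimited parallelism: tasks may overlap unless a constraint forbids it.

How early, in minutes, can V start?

After its own release at minute 10, R can start at minute 10 and finishes at minute 55.
S waits on R (finishes minute 55), so it starts at minute 55 and finishes at 55 + 60 = minute 115.
For T: S (finishes minute 115); R (finishes minute 55). Taking the maximum gives a start of minute 115, and it finishes at 115 + 12 = minute 127.
P cannot begin until R (finishes minute 55). It runs from minute 55 to 55 + 20 = minute 75.
U cannot start until T (finishes minute 127); P (finishes minute 75); S (finishes minute 115, plus 10-minute gap → minute 125). The controlling bound is minute 127, so U finishes at 127 + 10 = minute 137.
V waits on U (finishes minute 137, plus 5-minute gap → minute 142); P (finishes minute 75). The latest of these is minute 142, which is the earliest V can start.

142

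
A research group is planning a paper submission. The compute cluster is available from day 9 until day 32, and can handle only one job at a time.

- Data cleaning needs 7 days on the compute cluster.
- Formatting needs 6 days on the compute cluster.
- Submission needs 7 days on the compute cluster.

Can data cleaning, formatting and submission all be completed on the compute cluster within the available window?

Yes

The compute cluster window is 32 − 9 = 23 days.
Running back to back, the jobs need 7 + 6 + 7 = 20 days on the compute cluster.
Since 20 ≤ 23, they fit within the window.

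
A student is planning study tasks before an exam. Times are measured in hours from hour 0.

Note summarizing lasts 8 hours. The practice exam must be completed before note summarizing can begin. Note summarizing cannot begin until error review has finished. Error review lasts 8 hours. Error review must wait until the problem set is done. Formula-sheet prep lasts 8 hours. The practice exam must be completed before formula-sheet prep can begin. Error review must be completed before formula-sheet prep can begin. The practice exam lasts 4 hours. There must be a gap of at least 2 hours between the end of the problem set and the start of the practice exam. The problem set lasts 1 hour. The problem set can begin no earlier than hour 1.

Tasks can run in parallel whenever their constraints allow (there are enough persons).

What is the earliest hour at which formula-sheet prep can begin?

The problem set waits on its own release at hour 1, so it starts at hour 1 and finishes at 1 + 1 = hour 2.
Error review cannot begin until the problem set (finishes hour 2). It runs from hour 2 to 2 + 8 = hour 10.
The practice exam cannot begin until the problem set (finishes hour 2, plus 2-hour gap → hour 4). It runs from hour 4 to 4 + 4 = hour 8.
Formula-sheet prep waits on the practice exam (finishes hour 8); error review (finishes hour 10). The latest of these is hour 10, which is the earliest formula-sheet prep can start.

10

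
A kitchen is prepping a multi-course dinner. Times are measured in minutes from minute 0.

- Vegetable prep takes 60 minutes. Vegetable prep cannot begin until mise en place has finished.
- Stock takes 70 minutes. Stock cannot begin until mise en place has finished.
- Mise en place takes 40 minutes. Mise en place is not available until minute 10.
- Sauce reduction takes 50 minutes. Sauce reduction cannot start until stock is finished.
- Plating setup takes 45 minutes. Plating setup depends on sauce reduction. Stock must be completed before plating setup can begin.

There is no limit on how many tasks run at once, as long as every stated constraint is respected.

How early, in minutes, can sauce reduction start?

Mise en place cannot begin until its own release at minute 10. It runs from minute 10 to 10 + 40 = minute 50.
Stock cannot begin until mise en place (finishes minute 50). It runs from minute 50 to 50 + 70 = minute 120.
Sauce reduction waits on stock (finishes minute 120), so the earliest it can start is minute 120.

120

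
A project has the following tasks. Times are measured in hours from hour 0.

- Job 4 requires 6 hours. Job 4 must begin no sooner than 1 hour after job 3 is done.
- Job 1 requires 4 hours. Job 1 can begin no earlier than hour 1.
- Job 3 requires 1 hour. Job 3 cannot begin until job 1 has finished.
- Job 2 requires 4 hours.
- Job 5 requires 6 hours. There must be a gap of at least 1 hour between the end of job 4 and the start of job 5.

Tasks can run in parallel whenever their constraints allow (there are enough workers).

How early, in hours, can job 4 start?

Job 1 cannot begin until its own release at hour 1. It runs from hour 1 to 1 + 4 = hour 5.
After job 1 (finishes hour 5), job 3 can start at hour 5 and finishes at hour 6.
Job 4 waits on job 3 (finishes hour 6, plus 1-hour gap → hour 7), so the earliest it can start is hour 7.

7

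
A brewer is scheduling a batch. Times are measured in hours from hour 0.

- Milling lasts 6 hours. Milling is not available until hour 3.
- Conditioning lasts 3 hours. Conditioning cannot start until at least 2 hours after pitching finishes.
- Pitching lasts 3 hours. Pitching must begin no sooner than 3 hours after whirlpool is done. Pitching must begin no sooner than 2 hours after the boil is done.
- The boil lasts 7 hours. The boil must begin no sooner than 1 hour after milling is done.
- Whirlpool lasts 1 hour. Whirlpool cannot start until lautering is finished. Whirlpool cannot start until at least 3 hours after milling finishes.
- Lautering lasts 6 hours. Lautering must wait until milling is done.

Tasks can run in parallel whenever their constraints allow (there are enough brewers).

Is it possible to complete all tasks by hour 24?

No

Milling cannot begin until its own release at hour 3. It runs from hour 3 to 3 + 6 = hour 9.
The boil waits on milling (finishes hour 9, plus 1-hour gap → hour 10), so it starts at hour 10 and finishes at 10 + 7 = hour 17.
Lautering waits on milling (finishes hour 9), so it starts at hour 9 and finishes at 9 + 6 = hour 15.
For whirlpool: lautering (finishes hour 15); milling (finishes hour 9, plus 3-hour gap → hour 12). Taking the maximum gives a start of hour 15, and it finishes at 15 + 1 = hour 16.
Pitching cannot start until whirlpool (finishes hour 16, plus 3-hour gap → hour 19); the boil (finishes hour 17, plus 2-hour gap → hour 19). The controlling bound is hour 19, so pitching finishes at 19 + 3 = hour 22.
Conditioning waits on pitching (finishes hour 22, plus 2-hour gap → hour 24), so it starts at hour 24 and finishes at 24 + 3 = hour 27.
The earliest everything can be done is hour 27, which is after the deadline of 24, so it is not possible.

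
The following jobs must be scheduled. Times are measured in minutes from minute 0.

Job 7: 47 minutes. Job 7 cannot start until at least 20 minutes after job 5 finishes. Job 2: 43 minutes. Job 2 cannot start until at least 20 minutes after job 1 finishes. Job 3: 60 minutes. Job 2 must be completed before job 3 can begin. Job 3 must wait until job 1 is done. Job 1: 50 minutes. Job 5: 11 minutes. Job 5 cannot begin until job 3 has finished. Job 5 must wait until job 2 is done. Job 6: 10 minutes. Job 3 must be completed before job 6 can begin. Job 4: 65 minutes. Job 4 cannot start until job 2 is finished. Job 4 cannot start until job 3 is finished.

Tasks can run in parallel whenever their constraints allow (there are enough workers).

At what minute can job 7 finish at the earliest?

251

Job 1 has no prerequisites, so it starts at minute 0 and finishes at minute 50.
After job 1 (finishes minute 50, plus 20-minute gap → minute 70), job 2 can start at minute 70 and finishes at minute 113.
For job 3: job 2 (finishes minute 113); job 1 (finishes minute 50). Taking the maximum gives a start of minute 113, and it finishes at 113 + 60 = minute 173.
For job 5: job 3 (finishes minute 173); job 2 (finishes minute 113). Taking the maximum gives a start of minute 173, and it finishes at 173 + 11 = minute 184.
Job 7 cannot begin until job 5 (finishes minute 184, plus 20-minute gap → minute 204). It runs from minute 204 to 204 + 47 = minute 251.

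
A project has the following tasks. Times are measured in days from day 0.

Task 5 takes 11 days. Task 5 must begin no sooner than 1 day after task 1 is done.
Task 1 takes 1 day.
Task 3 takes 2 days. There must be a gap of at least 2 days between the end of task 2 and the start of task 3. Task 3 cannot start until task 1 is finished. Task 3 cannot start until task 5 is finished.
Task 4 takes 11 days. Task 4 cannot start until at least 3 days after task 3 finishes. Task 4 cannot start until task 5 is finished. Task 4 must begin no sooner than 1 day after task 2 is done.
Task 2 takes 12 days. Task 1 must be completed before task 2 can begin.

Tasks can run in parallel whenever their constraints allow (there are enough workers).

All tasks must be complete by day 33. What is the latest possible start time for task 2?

Task 4 has no dependents, so it just needs to finish by day 33. Starting by 33 − 11 = day 22 achieves that.
Task 3 feeds into task 4 (must start by day 22, minus 3-day gap → day 19); so task 3 must finish by day 19 and therefore start by day 17.
Task 2 feeds task 3 (must start by day 17, minus 2-day gap → day 15); task 4 (must start by day 22, minus 1-day gap → day 21). Taking the minimum, task 2 must finish by day 15 and start by 15 − 12 = day 3.

3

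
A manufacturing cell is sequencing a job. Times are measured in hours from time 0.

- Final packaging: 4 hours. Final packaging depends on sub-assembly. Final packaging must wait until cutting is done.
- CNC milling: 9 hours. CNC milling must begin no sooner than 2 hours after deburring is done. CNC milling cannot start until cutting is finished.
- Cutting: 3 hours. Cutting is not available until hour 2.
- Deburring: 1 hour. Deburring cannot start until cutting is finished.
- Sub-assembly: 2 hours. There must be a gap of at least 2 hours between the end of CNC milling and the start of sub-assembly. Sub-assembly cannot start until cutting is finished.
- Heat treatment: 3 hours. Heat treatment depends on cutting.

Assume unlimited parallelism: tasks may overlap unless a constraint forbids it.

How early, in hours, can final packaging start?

21

Cutting cannot begin until its own release at hour 2. It runs from hour 2 to 2 + 3 = hour 5.
Deburring waits on cutting (finishes hour 5), so it starts at hour 5 and finishes at 5 + 1 = hour 6.
CNC milling cannot start until deburring (finishes hour 6, plus 2-hour gap → hour 8); cutting (finishes hour 5). The controlling bound is hour 8, so CNC milling finishes at 8 + 9 = hour 17.
Sub-assembly has to wait for CNC milling (finishes hour 17, plus 2-hour gap → hour 19); cutting (finishes hour 5). The latest of these is hour 19, so sub-assembly runs hour 19 to 19 + 2 = hour 21.
Final packaging waits on sub-assembly (finishes hour 21); cutting (finishes hour 5). The latest of these is hour 21, which is the earliest final packaging can start.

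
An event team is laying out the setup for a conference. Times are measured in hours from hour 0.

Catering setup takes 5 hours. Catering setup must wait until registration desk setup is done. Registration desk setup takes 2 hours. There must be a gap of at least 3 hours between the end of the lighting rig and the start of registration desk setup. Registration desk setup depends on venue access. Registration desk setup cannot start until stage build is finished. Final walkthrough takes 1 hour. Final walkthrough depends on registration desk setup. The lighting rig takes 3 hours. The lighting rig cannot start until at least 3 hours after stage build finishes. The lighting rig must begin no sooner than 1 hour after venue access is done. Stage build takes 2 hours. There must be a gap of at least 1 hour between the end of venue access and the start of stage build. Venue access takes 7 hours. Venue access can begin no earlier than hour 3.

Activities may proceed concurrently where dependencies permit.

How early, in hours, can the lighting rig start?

16

Venue access cannot begin until its own release at hour 3. It runs from hour 3 to 3 + 7 = hour 10.
After venue access (finishes hour 10, plus 1-hour gap → hour 11), stage build can start at hour 11 and finishes at hour 13.
The lighting rig waits on stage build (finishes hour 13, plus 3-hour gap → hour 16); venue access (finishes hour 10, plus 1-hour gap → hour 11). The latest of these is hour 16, which is the earliest the lighting rig can start.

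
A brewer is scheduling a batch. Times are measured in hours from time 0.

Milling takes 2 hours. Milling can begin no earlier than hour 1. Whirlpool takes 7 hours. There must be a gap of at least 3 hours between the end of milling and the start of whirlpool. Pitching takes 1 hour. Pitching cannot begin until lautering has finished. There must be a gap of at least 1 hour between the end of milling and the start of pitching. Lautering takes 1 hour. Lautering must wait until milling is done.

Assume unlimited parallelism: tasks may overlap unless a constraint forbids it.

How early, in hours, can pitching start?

4

After its own release at hour 1, milling can start at hour 1 and finishes at hour 3.
Lautering waits on milling (finishes hour 3), so it starts at hour 3 and finishes at 3 + 1 = hour 4.
Pitching waits on lautering (finishes hour 4); milling (finishes hour 3, plus 1-hour gap → hour 4). The latest of these is hour 4, which is the earliest pitching can start.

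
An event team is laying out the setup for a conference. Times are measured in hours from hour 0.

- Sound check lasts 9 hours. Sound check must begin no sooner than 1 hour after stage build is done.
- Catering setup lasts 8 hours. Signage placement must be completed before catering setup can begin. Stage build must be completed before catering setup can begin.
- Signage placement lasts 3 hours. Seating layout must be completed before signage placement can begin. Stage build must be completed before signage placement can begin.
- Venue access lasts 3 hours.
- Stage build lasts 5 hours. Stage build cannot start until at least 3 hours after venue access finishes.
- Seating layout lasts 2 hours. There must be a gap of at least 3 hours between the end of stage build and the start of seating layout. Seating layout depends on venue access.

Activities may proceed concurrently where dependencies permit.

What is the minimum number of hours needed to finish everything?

27

Venue access can start immediately at hour 0; it finishes at hour 3.
Stage build cannot begin until venue access (finishes hour 3, plus 3-hour gap → hour 6). It runs from hour 6 to 6 + 5 = hour 11.
After stage build (finishes hour 11, plus 1-hour gap → hour 12), sound check can start at hour 12 and finishes at hour 21.
Seating layout needs all of stage build (finishes hour 11, plus 3-hour gap → hour 14); venue access (finishes hour 3). That puts its earliest start at hour 14; it finishes at 14 + 2 = hour 16.
Signage placement cannot start until seating layout (finishes hour 16); stage build (finishes hour 11). The controlling bound is hour 16, so signage placement finishes at 16 + 3 = hour 19.
Catering setup needs all of signage placement (finishes hour 19); stage build (finishes hour 11). That puts its earliest start at hour 19; it finishes at 19 + 8 = hour 27.
All tasks are finished once the last one completes. Finish times: Venue access at 3, Stage build at 11, Seating layout at 16, Signage placement at 19, Catering setup at 27, Sound check at 21. The latest is hour 27.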